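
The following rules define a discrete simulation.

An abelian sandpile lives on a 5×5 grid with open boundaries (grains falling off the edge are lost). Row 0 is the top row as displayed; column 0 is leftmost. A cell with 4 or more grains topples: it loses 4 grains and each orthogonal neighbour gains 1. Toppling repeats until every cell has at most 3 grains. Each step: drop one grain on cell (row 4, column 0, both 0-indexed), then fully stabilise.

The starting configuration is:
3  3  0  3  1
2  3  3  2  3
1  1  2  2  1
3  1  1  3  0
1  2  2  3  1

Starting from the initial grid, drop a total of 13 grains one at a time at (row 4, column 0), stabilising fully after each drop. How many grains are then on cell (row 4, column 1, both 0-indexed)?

2

step 0: 3  3  0  3  1
2  3  3  2  3
1  1  2  2  1
3  1  1  3  0
1  2  2  3  1
step 1: 3  3  0  3  1
2  3  3  2  3
1  1  2  2  1
3  1  1  3  0
2  2  2  3  1
step 2: 3  3  0  3  1
2  3  3  2  3
1  1  2  2  1
3  1  1  3  0
3  2  2  3  1
step 3: 3  3  0  3  1
2  3  3  2  3
2  1  2  2  1
0  2  1  3  0
1  3  2  3  1
step 4: 3  3  0  3  1
2  3  3  2  3
2  1  2  2  1
0  2  1  3  0
2  3  2  3  1
step 5: 3  3  0  3  1
2  3  3  2  3
2  1  2  2  1
0  2  1  3  0
3  3  2  3  1
step 6: 3  3  0  3  1
2  3  3  2  3
2  1  2  2  1
1  3  1  3  0
1  0  3  3  1
step 7: 3  3  0  3  1
2  3  3  2  3
2  1  2  2  1
1  3  1  3  0
2  0  3  3  1
step 8: 3  3  0  3  1
2  3  3  2  3
2  1  2  2  1
1  3  1  3  0
3  0  3  3  1
step 9: 3  3  0  3  1
2  3  3  2  3
2  1  2  2  1
2  3  1  3  0
0  1  3  3  1
step 10: 3  3  0  3  1
2  3  3  2  3
2  1  2  2  1
2  3  1  3  0
1  1  3  3  1
step 11: 3  3  0  3  1
2  3  3  2  3
2  1  2  2  1
2  3  1  3  0
2  1  3  3  1
step 12: 3  3  0  3  1
2  3  3  2  3
2  1  2  2  1
2  3  1  3  0
3  1  3  3  1
step 13: 3  3  0  3  1
2  3  3  2  3
2  1  2  2  1
3  3  1  3  0
0  2  3  3  1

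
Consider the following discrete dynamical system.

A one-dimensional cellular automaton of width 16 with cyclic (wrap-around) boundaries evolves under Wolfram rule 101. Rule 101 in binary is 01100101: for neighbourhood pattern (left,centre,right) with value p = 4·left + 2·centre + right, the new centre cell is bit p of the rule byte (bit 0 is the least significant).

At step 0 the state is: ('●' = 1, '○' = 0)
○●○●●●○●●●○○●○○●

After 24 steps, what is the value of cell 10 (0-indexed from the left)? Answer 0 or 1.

0) ○●○●●●○●●●○○●○○●
1) ●●●○○●●○○●○○●○○●
2) ○○●○○○●○○●○○●○○○
3) ●○●○●○●○○●○○●○●●
4) ●●●●●●●○○●○○●●○○
5) ○○○○○○●○○●○○○●○○
6) ●●●●●○●○○●○●○●○●
7) ○○○○●●●○○●●●●●●○
8) ●●●○○○●○○○○○○○●○
9) ○○●○●○●○●●●●●○●●
10) ○○●●●●●●○○○○●●○●
11) ○○○○○○○●○●●○○●●●
12) ○●●●●●○●●○●○○○○●
13) ●○○○○●●○●●●○●●○●
14) ●○●●○○●●○○●●○●●○
15) ●●○●○○○●○○○●●○●●
16) ○●●●○●○●○●○○●●○○
17) ○○○●●●●●●●○○○●○●
18) ○●○○○○○○○●○●○●●●
19) ●●○●●●●●○●●●●○○●
20) ○●●○○○○●●○○○●○○○
21) ○○●○●●○○●○●○●○●●
22) ○○●●○●○○●●●●●●○●
23) ○○○●●●○○○○○○○●●●
24) ○●○○○●○●●●●●○○○●

1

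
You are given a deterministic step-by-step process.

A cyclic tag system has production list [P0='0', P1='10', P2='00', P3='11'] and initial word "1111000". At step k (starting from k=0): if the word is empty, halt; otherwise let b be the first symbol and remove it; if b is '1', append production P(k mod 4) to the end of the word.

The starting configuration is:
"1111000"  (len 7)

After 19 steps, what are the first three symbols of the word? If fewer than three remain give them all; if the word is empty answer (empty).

step 0: "1111000"  (len 7)
step 1: "1110000"  (len 7)
step 2: "11000010"  (len 8)
step 3: "100001000"  (len 9)
step 4: "0000100011"  (len 10)
step 5: "000100011"  (len 9)
step 6: "00100011"  (len 8)
step 7: "0100011"  (len 7)
step 8: "100011"  (len 6)
step 9: "000110"  (len 6)
step 10: "00110"  (len 5)
step 11: "0110"  (len 4)
step 12: "110"  (len 3)
step 13: "100"  (len 3)
step 14: "0010"  (len 4)
step 15: "010"  (len 3)
step 16: "10"  (len 2)
step 17: "00"  (len 2)
step 18: "0"  (len 1)
step 19: (halted — word empty)

(empty)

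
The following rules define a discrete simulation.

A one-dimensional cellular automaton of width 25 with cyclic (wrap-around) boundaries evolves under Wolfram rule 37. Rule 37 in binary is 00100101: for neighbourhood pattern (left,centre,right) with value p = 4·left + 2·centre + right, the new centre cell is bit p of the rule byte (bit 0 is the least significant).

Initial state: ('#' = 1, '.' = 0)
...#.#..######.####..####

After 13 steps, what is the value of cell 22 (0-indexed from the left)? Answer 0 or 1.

0

step 0: ...#.#..######.####..####
step 1: .#.###........#..........
step 2: .##....######.#.#########
step 3: #...##.......###.........
step 4: #.#....#####.....#######.
step 5: ###.##.......###........#
step 6: ...#...#####.....######..
step 7: ##.#.#.......###........#
step 8: ..####.#####.....######..
step 9: #.....#......###........#
step 10: ..###.#.####.....######..
step 11: #....###.....###........#
step 12: ..##.....###.....######..
step 13: #....###.....###........#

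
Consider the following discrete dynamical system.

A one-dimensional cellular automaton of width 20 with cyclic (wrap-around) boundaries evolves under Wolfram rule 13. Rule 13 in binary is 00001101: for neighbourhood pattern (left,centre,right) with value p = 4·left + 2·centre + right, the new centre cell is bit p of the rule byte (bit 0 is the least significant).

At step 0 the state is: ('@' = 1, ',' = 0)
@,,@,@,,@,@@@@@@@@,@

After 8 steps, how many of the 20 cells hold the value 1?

9

step 0: @,,@,@,,@,@@@@@@@@,@
step 1: ,,,@,@,,@,@,,,,,,,,@
step 2: ,@,@,@,,@,@,@@@@@@,@
step 3: ,@,@,@,,@,@,@,,,,,,@
step 4: ,@,@,@,,@,@,@,@@@@,@
step 5: ,@,@,@,,@,@,@,@,,,,@
step 6: ,@,@,@,,@,@,@,@,@@,@
step 7: ,@,@,@,,@,@,@,@,@,,@
step 8: ,@,@,@,,@,@,@,@,@,,@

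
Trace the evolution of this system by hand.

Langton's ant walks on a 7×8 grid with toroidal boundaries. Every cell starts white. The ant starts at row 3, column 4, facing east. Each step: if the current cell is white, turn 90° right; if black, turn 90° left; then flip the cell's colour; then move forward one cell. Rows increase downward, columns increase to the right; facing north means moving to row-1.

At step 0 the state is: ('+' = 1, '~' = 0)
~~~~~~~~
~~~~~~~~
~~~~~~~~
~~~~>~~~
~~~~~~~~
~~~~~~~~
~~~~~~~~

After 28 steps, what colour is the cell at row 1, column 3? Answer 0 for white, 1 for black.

1

0) ~~~~~~~~
~~~~~~~~
~~~~~~~~
~~~~>~~~
~~~~~~~~
~~~~~~~~
~~~~~~~~
1) ~~~~~~~~
~~~~~~~~
~~~~~~~~
~~~~+~~~
~~~~v~~~
~~~~~~~~
~~~~~~~~
2) ~~~~~~~~
~~~~~~~~
~~~~~~~~
~~~~+~~~
~~~<+~~~
~~~~~~~~
~~~~~~~~
3) ~~~~~~~~
~~~~~~~~
~~~~~~~~
~~~^+~~~
~~~++~~~
~~~~~~~~
~~~~~~~~
4) ~~~~~~~~
~~~~~~~~
~~~~~~~~
~~~+>~~~
~~~++~~~
~~~~~~~~
~~~~~~~~
5) ~~~~~~~~
~~~~~~~~
~~~~^~~~
~~~+~~~~
~~~++~~~
~~~~~~~~
~~~~~~~~
6) ~~~~~~~~
~~~~~~~~
~~~~+>~~
~~~+~~~~
~~~++~~~
~~~~~~~~
~~~~~~~~
7) ~~~~~~~~
~~~~~~~~
~~~~++~~
~~~+~v~~
~~~++~~~
~~~~~~~~
~~~~~~~~
8) ~~~~~~~~
~~~~~~~~
~~~~++~~
~~~+<+~~
~~~++~~~
~~~~~~~~
~~~~~~~~
9) ~~~~~~~~
~~~~~~~~
~~~~^+~~
~~~+++~~
~~~++~~~
~~~~~~~~
~~~~~~~~
10) ~~~~~~~~
~~~~~~~~
~~~<~+~~
~~~+++~~
~~~++~~~
~~~~~~~~
~~~~~~~~
11) ~~~~~~~~
~~~^~~~~
~~~+~+~~
~~~+++~~
~~~++~~~
~~~~~~~~
~~~~~~~~
12) ~~~~~~~~
~~~+>~~~
~~~+~+~~
~~~+++~~
~~~++~~~
~~~~~~~~
~~~~~~~~
13) ~~~~~~~~
~~~++~~~
~~~+v+~~
~~~+++~~
~~~++~~~
~~~~~~~~
~~~~~~~~
14) ~~~~~~~~
~~~++~~~
~~~<++~~
~~~+++~~
~~~++~~~
~~~~~~~~
~~~~~~~~
15) ~~~~~~~~
~~~++~~~
~~~~++~~
~~~v++~~
~~~++~~~
~~~~~~~~
~~~~~~~~
16) ~~~~~~~~
~~~++~~~
~~~~++~~
~~~~>+~~
~~~++~~~
~~~~~~~~
~~~~~~~~
17) ~~~~~~~~
~~~++~~~
~~~~^+~~
~~~~~+~~
~~~++~~~
~~~~~~~~
~~~~~~~~
18) ~~~~~~~~
~~~++~~~
~~~<~+~~
~~~~~+~~
~~~++~~~
~~~~~~~~
~~~~~~~~
19) ~~~~~~~~
~~~^+~~~
~~~+~+~~
~~~~~+~~
~~~++~~~
~~~~~~~~
~~~~~~~~
20) ~~~~~~~~
~~<~+~~~
~~~+~+~~
~~~~~+~~
~~~++~~~
~~~~~~~~
~~~~~~~~
21) ~~^~~~~~
~~+~+~~~
~~~+~+~~
~~~~~+~~
~~~++~~~
~~~~~~~~
~~~~~~~~
22) ~~+>~~~~
~~+~+~~~
~~~+~+~~
~~~~~+~~
~~~++~~~
~~~~~~~~
~~~~~~~~
23) ~~++~~~~
~~+v+~~~
~~~+~+~~
~~~~~+~~
~~~++~~~
~~~~~~~~
~~~~~~~~
24) ~~++~~~~
~~<++~~~
~~~+~+~~
~~~~~+~~
~~~++~~~
~~~~~~~~
~~~~~~~~
25) ~~++~~~~
~~~++~~~
~~v+~+~~
~~~~~+~~
~~~++~~~
~~~~~~~~
~~~~~~~~
26) ~~++~~~~
~~~++~~~
~<++~+~~
~~~~~+~~
~~~++~~~
~~~~~~~~
~~~~~~~~
27) ~~++~~~~
~^~++~~~
~+++~+~~
~~~~~+~~
~~~++~~~
~~~~~~~~
~~~~~~~~
28) ~~++~~~~
~+>++~~~
~+++~+~~
~~~~~+~~
~~~++~~~
~~~~~~~~
~~~~~~~~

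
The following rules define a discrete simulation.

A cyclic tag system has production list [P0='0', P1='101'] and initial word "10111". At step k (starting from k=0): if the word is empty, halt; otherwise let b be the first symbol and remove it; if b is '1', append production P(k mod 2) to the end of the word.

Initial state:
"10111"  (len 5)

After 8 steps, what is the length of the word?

[0] "10111"  (len 5)
[1] "01110"  (len 5)
[2] "1110"  (len 4)
[3] "1100"  (len 4)
[4] "100101"  (len 6)
[5] "001010"  (len 6)
[6] "01010"  (len 5)
[7] "1010"  (len 4)
[8] "010101"  (len 6)

6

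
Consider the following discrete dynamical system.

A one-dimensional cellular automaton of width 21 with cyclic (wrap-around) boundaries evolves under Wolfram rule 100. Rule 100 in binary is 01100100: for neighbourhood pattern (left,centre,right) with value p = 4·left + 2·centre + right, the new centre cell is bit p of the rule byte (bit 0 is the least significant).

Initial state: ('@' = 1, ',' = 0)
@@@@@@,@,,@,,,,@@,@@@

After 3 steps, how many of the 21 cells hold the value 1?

k=0  @@@@@@,@,,@,,,,@@,@@@
k=1  ,,,,,@@@,,@,,,,,@@,,,
k=2  ,,,,,,,@,,@,,,,,,@,,,
k=3  ,,,,,,,@,,@,,,,,,@,,,

3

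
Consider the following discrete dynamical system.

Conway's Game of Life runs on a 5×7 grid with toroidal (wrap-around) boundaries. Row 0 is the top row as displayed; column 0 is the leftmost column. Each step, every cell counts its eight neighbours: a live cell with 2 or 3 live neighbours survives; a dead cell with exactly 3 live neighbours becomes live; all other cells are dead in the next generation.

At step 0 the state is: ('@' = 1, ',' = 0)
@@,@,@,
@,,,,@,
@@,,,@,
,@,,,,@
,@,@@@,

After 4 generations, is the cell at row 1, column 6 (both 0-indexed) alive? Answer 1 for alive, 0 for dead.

1

step 0: @@,@,@,
@,,,,@,
@@,,,@,
,@,,,,@
,@,@@@,
step 1: @@,@,@,
,,@,,@,
,@,,,@,
,@,,,,@
,@,@,@,
step 2: @@,@,@,
@,@,,@,
@@@,,@@
,@,,@@@
,@,,,@,
step 3: @,,,,@,
,,,@,@,
,,@@,,,
,,,,@,,
,@,,,,,
step 4: ,,,,@,@
,,@@,,@
,,@@,,,
,,@@,,,
,,,,,,,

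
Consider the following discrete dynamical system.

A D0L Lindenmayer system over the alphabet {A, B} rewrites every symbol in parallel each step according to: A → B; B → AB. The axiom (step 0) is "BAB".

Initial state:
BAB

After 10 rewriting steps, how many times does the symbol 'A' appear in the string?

gen 0: BAB
gen 1: ABBAB
gen 2: BABABBAB
gen 3: ABBABBABABBAB
gen 4: BABABBABABBABBABABBAB
gen 5: ABBABBABABBABBABABBABABBABBABABBAB
gen 6: BABABBABABBABBABABBABABBABBABABBABBABABBABABBABBABABBAB
gen 7: ABBABBABABBABBABABBABABBABBABABBABBABABBABABBABBABABBABABBABBABABBABBABABBABABBABBABABBAB
gen 8: BABABBABABBABBABABBABABBABBABABBABBABABBABABBABBABABBABABB…BABBABABBABABBABBABABBABABBABBABABBABBABABBABABBABBABABBAB  (len 144)
gen 9: ABBABBABABBABBABABBABABBABBABABBABBABABBABABBABBABABBABABB…BABBABABBABABBABBABABBABABBABBABABBABBABABBABABBABBABABBAB  (len 233)
gen 10: BABABBABABBABBABABBABABBABBABABBABBABABBABABBABBABABBABABB…BABBABABBABABBABBABABBABABBABBABABBABBABABBABABBABBABABBAB  (len 377)

144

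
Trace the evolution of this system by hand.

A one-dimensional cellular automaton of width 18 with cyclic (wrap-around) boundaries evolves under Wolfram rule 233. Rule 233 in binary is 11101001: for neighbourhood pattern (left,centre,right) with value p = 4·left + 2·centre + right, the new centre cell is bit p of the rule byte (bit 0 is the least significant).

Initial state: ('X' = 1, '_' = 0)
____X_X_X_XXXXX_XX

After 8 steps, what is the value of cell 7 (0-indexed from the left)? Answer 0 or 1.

1

[0] ____X_X_X_XXXXX_XX
[1] _XX__X_X_XXXXXXXXX
[2] XXX___X_XXXXXXXXXX
[3] XXX_X__XXXXXXXXXXX
[4] XXXX___XXXXXXXXXXX
[5] XXXX_X_XXXXXXXXXXX
[6] XXXXX_XXXXXXXXXXXX
[7] XXXXXXXXXXXXXXXXXX
[8] XXXXXXXXXXXXXXXXXX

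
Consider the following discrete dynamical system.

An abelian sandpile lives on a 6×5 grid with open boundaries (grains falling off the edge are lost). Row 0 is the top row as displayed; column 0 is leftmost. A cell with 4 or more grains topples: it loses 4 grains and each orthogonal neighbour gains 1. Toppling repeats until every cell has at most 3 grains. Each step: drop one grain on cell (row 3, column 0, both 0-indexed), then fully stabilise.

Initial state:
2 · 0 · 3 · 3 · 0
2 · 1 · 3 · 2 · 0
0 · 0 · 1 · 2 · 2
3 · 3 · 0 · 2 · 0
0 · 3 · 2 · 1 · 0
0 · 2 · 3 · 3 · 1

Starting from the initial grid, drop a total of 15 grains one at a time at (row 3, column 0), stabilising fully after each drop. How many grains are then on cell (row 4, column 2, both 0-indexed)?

3

step 0: 2 · 0 · 3 · 3 · 0
2 · 1 · 3 · 2 · 0
0 · 0 · 1 · 2 · 2
3 · 3 · 0 · 2 · 0
0 · 3 · 2 · 1 · 0
0 · 2 · 3 · 3 · 1
step 1: 2 · 0 · 3 · 3 · 0
2 · 1 · 3 · 2 · 0
1 · 1 · 1 · 2 · 2
1 · 1 · 1 · 2 · 0
2 · 0 · 3 · 1 · 0
0 · 3 · 3 · 3 · 1
step 2: 2 · 0 · 3 · 3 · 0
2 · 1 · 3 · 2 · 0
1 · 1 · 1 · 2 · 2
2 · 1 · 1 · 2 · 0
2 · 0 · 3 · 1 · 0
0 · 3 · 3 · 3 · 1
step 3: 2 · 0 · 3 · 3 · 0
2 · 1 · 3 · 2 · 0
1 · 1 · 1 · 2 · 2
3 · 1 · 1 · 2 · 0
2 · 0 · 3 · 1 · 0
0 · 3 · 3 · 3 · 1
step 4: 2 · 0 · 3 · 3 · 0
2 · 1 · 3 · 2 · 0
2 · 1 · 1 · 2 · 2
0 · 2 · 1 · 2 · 0
3 · 0 · 3 · 1 · 0
0 · 3 · 3 · 3 · 1
step 5: 2 · 0 · 3 · 3 · 0
2 · 1 · 3 · 2 · 0
2 · 1 · 1 · 2 · 2
1 · 2 · 1 · 2 · 0
3 · 0 · 3 · 1 · 0
0 · 3 · 3 · 3 · 1
step 6: 2 · 0 · 3 · 3 · 0
2 · 1 · 3 · 2 · 0
2 · 1 · 1 · 2 · 2
2 · 2 · 1 · 2 · 0
3 · 0 · 3 · 1 · 0
0 · 3 · 3 · 3 · 1
step 7: 2 · 0 · 3 · 3 · 0
2 · 1 · 3 · 2 · 0
2 · 1 · 1 · 2 · 2
3 · 2 · 1 · 2 · 0
3 · 0 · 3 · 1 · 0
0 · 3 · 3 · 3 · 1
step 8: 2 · 0 · 3 · 3 · 0
2 · 1 · 3 · 2 · 0
3 · 1 · 1 · 2 · 2
1 · 3 · 1 · 2 · 0
0 · 1 · 3 · 1 · 0
1 · 3 · 3 · 3 · 1
step 9: 2 · 0 · 3 · 3 · 0
2 · 1 · 3 · 2 · 0
3 · 1 · 1 · 2 · 2
2 · 3 · 1 · 2 · 0
0 · 1 · 3 · 1 · 0
1 · 3 · 3 · 3 · 1
step 10: 2 · 0 · 3 · 3 · 0
2 · 1 · 3 · 2 · 0
3 · 1 · 1 · 2 · 2
3 · 3 · 1 · 2 · 0
0 · 1 · 3 · 1 · 0
1 · 3 · 3 · 3 · 1
step 11: 2 · 0 · 3 · 3 · 0
3 · 1 · 3 · 2 · 0
0 · 3 · 1 · 2 · 2
2 · 0 · 2 · 2 · 0
1 · 2 · 3 · 1 · 0
1 · 3 · 3 · 3 · 1
step 12: 2 · 0 · 3 · 3 · 0
3 · 1 · 3 · 2 · 0
0 · 3 · 1 · 2 · 2
3 · 0 · 2 · 2 · 0
1 · 2 · 3 · 1 · 0
1 · 3 · 3 · 3 · 1
step 13: 2 · 0 · 3 · 3 · 0
3 · 1 · 3 · 2 · 0
1 · 3 · 1 · 2 · 2
0 · 1 · 2 · 2 · 0
2 · 2 · 3 · 1 · 0
1 · 3 · 3 · 3 · 1
step 14: 2 · 0 · 3 · 3 · 0
3 · 1 · 3 · 2 · 0
1 · 3 · 1 · 2 · 2
1 · 1 · 2 · 2 · 0
2 · 2 · 3 · 1 · 0
1 · 3 · 3 · 3 · 1
step 15: 2 · 0 · 3 · 3 · 0
3 · 1 · 3 · 2 · 0
1 · 3 · 1 · 2 · 2
2 · 1 · 2 · 2 · 0
2 · 2 · 3 · 1 · 0
1 · 3 · 3 · 3 · 1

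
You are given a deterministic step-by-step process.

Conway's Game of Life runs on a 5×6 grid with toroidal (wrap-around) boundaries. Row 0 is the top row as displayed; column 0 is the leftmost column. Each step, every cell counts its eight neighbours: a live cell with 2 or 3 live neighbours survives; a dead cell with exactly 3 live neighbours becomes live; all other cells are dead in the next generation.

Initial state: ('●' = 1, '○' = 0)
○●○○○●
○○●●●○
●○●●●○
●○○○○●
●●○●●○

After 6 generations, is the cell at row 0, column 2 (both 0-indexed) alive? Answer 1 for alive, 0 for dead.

0

0) ○●○○○●
○○●●●○
●○●●●○
●○○○○●
●●○●●○
1) ○●○○○●
●○○○○○
●○●○○○
○○○○○○
○●●○●○
2) ○●●○○●
●○○○○●
○●○○○○
○○●●○○
●●●○○○
3) ○○●○○●
○○●○○●
●●●○○○
●○○●○○
●○○○○○
4) ●●○○○●
○○●●○●
●○●●○●
●○●○○●
●●○○○●
5) ○○○○○○
○○○●○○
○○○○○○
○○●●○○
○○●○●○
6) ○○○●○○
○○○○○○
○○●●○○
○○●●○○
○○●○○○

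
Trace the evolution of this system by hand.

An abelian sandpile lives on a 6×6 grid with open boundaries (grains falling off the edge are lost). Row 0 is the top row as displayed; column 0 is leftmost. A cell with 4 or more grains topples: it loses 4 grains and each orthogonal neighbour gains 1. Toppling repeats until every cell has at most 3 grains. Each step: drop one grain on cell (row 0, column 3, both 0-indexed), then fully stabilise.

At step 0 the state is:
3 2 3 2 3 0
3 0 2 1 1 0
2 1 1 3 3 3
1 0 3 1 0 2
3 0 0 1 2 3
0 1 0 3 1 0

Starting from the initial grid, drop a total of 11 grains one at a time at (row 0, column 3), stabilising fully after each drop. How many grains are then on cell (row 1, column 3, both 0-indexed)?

gen 0: 3 2 3 2 3 0
3 0 2 1 1 0
2 1 1 3 3 3
1 0 3 1 0 2
3 0 0 1 2 3
0 1 0 3 1 0
gen 1: 3 2 3 3 3 0
3 0 2 1 1 0
2 1 1 3 3 3
1 0 3 1 0 2
3 0 0 1 2 3
0 1 0 3 1 0
gen 2: 3 3 0 2 0 1
3 0 3 2 2 0
2 1 1 3 3 3
1 0 3 1 0 2
3 0 0 1 2 3
0 1 0 3 1 0
gen 3: 3 3 0 3 0 1
3 0 3 2 2 0
2 1 1 3 3 3
1 0 3 1 0 2
3 0 0 1 2 3
0 1 0 3 1 0
gen 4: 3 3 1 0 1 1
3 0 3 3 2 0
2 1 1 3 3 3
1 0 3 1 0 2
3 0 0 1 2 3
0 1 0 3 1 0
gen 5: 3 3 1 1 1 1
3 0 3 3 2 0
2 1 1 3 3 3
1 0 3 1 0 2
3 0 0 1 2 3
0 1 0 3 1 0
gen 6: 3 3 1 2 1 1
3 0 3 3 2 0
2 1 1 3 3 3
1 0 3 1 0 2
3 0 0 1 2 3
0 1 0 3 1 0
gen 7: 3 3 1 3 1 1
3 0 3 3 2 0
2 1 1 3 3 3
1 0 3 1 0 2
3 0 0 1 2 3
0 1 0 3 1 0
gen 8: 3 3 3 1 3 1
3 1 0 3 0 2
2 1 3 1 2 0
1 0 3 2 1 3
3 0 0 1 2 3
0 1 0 3 1 0
gen 9: 3 3 3 2 3 1
3 1 0 3 0 2
2 1 3 1 2 0
1 0 3 2 1 3
3 0 0 1 2 3
0 1 0 3 1 0
gen 10: 3 3 3 3 3 1
3 1 0 3 0 2
2 1 3 1 2 0
1 0 3 2 1 3
3 0 0 1 2 3
0 1 0 3 1 0
gen 11: 1 1 1 3 0 2
0 3 2 0 2 2
3 1 3 2 2 0
1 0 3 2 1 3
3 0 0 1 2 3
0 1 0 3 1 0

0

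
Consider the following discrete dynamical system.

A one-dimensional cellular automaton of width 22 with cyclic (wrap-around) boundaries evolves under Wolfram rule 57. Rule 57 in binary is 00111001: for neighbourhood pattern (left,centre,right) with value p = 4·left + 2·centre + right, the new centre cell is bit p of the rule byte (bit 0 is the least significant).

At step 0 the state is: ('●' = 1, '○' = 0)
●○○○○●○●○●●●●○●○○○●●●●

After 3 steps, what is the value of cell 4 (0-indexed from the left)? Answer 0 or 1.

0) ●○○○○●○●○●●●●○●○○○●●●●
1) ○●●●○○●○●●○○○●○●●○●○○○
2) ○●○○●○○●●○●●○○●●○●○●●●
3) ●○●○○●○●○●●○●○●○●○●●○○

0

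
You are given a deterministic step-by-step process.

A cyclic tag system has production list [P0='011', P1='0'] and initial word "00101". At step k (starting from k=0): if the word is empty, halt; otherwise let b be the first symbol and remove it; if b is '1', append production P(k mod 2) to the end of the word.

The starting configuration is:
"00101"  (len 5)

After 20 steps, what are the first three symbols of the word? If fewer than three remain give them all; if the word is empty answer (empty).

110

gen 0: "00101"  (len 5)
gen 1: "0101"  (len 4)
gen 2: "101"  (len 3)
gen 3: "01011"  (len 5)
gen 4: "1011"  (len 4)
gen 5: "011011"  (len 6)
gen 6: "11011"  (len 5)
gen 7: "1011011"  (len 7)
gen 8: "0110110"  (len 7)
gen 9: "110110"  (len 6)
gen 10: "101100"  (len 6)
gen 11: "01100011"  (len 8)
gen 12: "1100011"  (len 7)
gen 13: "100011011"  (len 9)
gen 14: "000110110"  (len 9)
gen 15: "00110110"  (len 8)
gen 16: "0110110"  (len 7)
gen 17: "110110"  (len 6)
gen 18: "101100"  (len 6)
gen 19: "01100011"  (len 8)
gen 20: "1100011"  (len 7)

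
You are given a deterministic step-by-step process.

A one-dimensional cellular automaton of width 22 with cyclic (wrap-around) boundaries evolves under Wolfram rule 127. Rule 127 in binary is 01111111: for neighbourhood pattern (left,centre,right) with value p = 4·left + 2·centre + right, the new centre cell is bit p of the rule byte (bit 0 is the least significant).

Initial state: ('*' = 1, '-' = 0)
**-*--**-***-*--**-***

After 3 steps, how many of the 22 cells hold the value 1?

18

t=0: **-*--**-***-*--**-***
t=1: -*********-*********--
t=2: **-------***-------***
t=3: -*********-*********--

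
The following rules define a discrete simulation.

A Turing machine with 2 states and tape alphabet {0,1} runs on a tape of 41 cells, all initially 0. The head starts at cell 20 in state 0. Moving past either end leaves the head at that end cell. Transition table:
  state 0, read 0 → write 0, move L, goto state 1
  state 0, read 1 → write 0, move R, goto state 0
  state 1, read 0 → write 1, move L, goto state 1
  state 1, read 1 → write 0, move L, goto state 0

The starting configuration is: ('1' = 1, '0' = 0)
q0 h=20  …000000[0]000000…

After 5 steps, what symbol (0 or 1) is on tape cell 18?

1

t=0: q0 h=20  …000000[0]000000…
t=1: q1 h=19  …000000[0]000000…
t=2: q1 h=18  …000000[0]100000…
t=3: q1 h=17  …000000[0]110000…
t=4: q1 h=16  …000000[0]111000…
t=5: q1 h=15  …000000[0]111100…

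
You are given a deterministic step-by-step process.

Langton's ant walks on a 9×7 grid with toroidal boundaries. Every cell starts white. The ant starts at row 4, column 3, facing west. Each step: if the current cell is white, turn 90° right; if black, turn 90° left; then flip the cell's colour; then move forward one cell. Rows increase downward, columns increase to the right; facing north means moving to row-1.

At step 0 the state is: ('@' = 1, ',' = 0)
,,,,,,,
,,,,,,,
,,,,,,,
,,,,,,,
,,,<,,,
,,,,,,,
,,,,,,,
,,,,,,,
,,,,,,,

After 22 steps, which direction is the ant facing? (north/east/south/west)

t=0: ,,,,,,,
,,,,,,,
,,,,,,,
,,,,,,,
,,,<,,,
,,,,,,,
,,,,,,,
,,,,,,,
,,,,,,,
t=1: ,,,,,,,
,,,,,,,
,,,,,,,
,,,^,,,
,,,@,,,
,,,,,,,
,,,,,,,
,,,,,,,
,,,,,,,
t=2: ,,,,,,,
,,,,,,,
,,,,,,,
,,,@>,,
,,,@,,,
,,,,,,,
,,,,,,,
,,,,,,,
,,,,,,,
t=3: ,,,,,,,
,,,,,,,
,,,,,,,
,,,@@,,
,,,@v,,
,,,,,,,
,,,,,,,
,,,,,,,
,,,,,,,
t=4: ,,,,,,,
,,,,,,,
,,,,,,,
,,,@@,,
,,,<@,,
,,,,,,,
,,,,,,,
,,,,,,,
,,,,,,,
t=5: ,,,,,,,
,,,,,,,
,,,,,,,
,,,@@,,
,,,,@,,
,,,v,,,
,,,,,,,
,,,,,,,
,,,,,,,
t=6: ,,,,,,,
,,,,,,,
,,,,,,,
,,,@@,,
,,,,@,,
,,<@,,,
,,,,,,,
,,,,,,,
,,,,,,,
t=7: ,,,,,,,
,,,,,,,
,,,,,,,
,,,@@,,
,,^,@,,
,,@@,,,
,,,,,,,
,,,,,,,
,,,,,,,
t=8: ,,,,,,,
,,,,,,,
,,,,,,,
,,,@@,,
,,@>@,,
,,@@,,,
,,,,,,,
,,,,,,,
,,,,,,,
t=9: ,,,,,,,
,,,,,,,
,,,,,,,
,,,@@,,
,,@@@,,
,,@v,,,
,,,,,,,
,,,,,,,
,,,,,,,
t=10: ,,,,,,,
,,,,,,,
,,,,,,,
,,,@@,,
,,@@@,,
,,@,>,,
,,,,,,,
,,,,,,,
,,,,,,,
t=11: ,,,,,,,
,,,,,,,
,,,,,,,
,,,@@,,
,,@@@,,
,,@,@,,
,,,,v,,
,,,,,,,
,,,,,,,
t=12: ,,,,,,,
,,,,,,,
,,,,,,,
,,,@@,,
,,@@@,,
,,@,@,,
,,,<@,,
,,,,,,,
,,,,,,,
t=13: ,,,,,,,
,,,,,,,
,,,,,,,
,,,@@,,
,,@@@,,
,,@^@,,
,,,@@,,
,,,,,,,
,,,,,,,
t=14: ,,,,,,,
,,,,,,,
,,,,,,,
,,,@@,,
,,@@@,,
,,@@>,,
,,,@@,,
,,,,,,,
,,,,,,,
t=15: ,,,,,,,
,,,,,,,
,,,,,,,
,,,@@,,
,,@@^,,
,,@@,,,
,,,@@,,
,,,,,,,
,,,,,,,
t=16: ,,,,,,,
,,,,,,,
,,,,,,,
,,,@@,,
,,@<,,,
,,@@,,,
,,,@@,,
,,,,,,,
,,,,,,,
t=17: ,,,,,,,
,,,,,,,
,,,,,,,
,,,@@,,
,,@,,,,
,,@v,,,
,,,@@,,
,,,,,,,
,,,,,,,
t=18: ,,,,,,,
,,,,,,,
,,,,,,,
,,,@@,,
,,@,,,,
,,@,>,,
,,,@@,,
,,,,,,,
,,,,,,,
t=19: ,,,,,,,
,,,,,,,
,,,,,,,
,,,@@,,
,,@,,,,
,,@,@,,
,,,@v,,
,,,,,,,
,,,,,,,
t=20: ,,,,,,,
,,,,,,,
,,,,,,,
,,,@@,,
,,@,,,,
,,@,@,,
,,,@,>,
,,,,,,,
,,,,,,,
t=21: ,,,,,,,
,,,,,,,
,,,,,,,
,,,@@,,
,,@,,,,
,,@,@,,
,,,@,@,
,,,,,v,
,,,,,,,
t=22: ,,,,,,,
,,,,,,,
,,,,,,,
,,,@@,,
,,@,,,,
,,@,@,,
,,,@,@,
,,,,<@,
,,,,,,,

west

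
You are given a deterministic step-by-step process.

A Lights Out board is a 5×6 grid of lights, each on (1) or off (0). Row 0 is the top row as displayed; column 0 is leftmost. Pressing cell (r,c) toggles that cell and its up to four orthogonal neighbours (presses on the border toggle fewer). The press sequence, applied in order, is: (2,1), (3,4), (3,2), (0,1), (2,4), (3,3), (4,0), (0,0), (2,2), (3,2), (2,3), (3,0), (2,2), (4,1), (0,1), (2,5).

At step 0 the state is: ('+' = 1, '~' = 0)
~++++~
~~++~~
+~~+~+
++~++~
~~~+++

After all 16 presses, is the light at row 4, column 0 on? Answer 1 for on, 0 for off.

1

gen 0: ~++++~
~~++~~
+~~+~+
++~++~
~~~+++
gen 1: ~++++~
~+++~~
~+++~+
+~~++~
~~~+++
gen 2: ~++++~
~+++~~
~+++++
+~~~~+
~~~+~+
gen 3: ~++++~
~+++~~
~+~+++
++++~+
~~++~+
gen 4: +~~++~
~~++~~
~+~+++
++++~+
~~++~+
gen 5: +~~++~
~~+++~
~+~~~~
++++++
~~++~+
gen 6: +~~++~
~~+++~
~+~+~~
++~~~+
~~+~~+
gen 7: +~~++~
~~+++~
~+~+~~
~+~~~+
+++~~+
gen 8: ~+~++~
+~+++~
~+~+~~
~+~~~+
+++~~+
gen 9: ~+~++~
+~~++~
~~+~~~
~++~~+
+++~~+
gen 10: ~+~++~
+~~++~
~~~~~~
~~~+~+
++~~~+
gen 11: ~+~++~
+~~~+~
~~+++~
~~~~~+
++~~~+
gen 12: ~+~++~
+~~~+~
+~+++~
++~~~+
~+~~~+
gen 13: ~+~++~
+~+~+~
++~~+~
+++~~+
~+~~~+
gen 14: ~+~++~
+~+~+~
++~~+~
+~+~~+
+~+~~+
gen 15: +~+++~
+++~+~
++~~+~
+~+~~+
+~+~~+
gen 16: +~+++~
+++~++
++~~~+
+~+~~~
+~+~~+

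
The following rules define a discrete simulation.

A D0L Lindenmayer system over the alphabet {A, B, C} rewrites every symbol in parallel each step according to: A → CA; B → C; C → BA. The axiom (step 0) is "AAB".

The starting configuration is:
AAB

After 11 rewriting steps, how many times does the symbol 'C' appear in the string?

step 0: AAB
step 1: CACAC
step 2: BACABACABA
step 3: CCABACACCABACACCA
step 4: BABACACCABACABABACACCABACABABACA
step 5: CCACCABACABABACACCABACACCACCABACABABACACCABACACCACCABACA
step 6: BABACABABACACCABACACCACCABACABABACACCABACABABACABABACACCABACACCACCABACABABACACCABACABABACABABACACCABACA
step 7: CCACCABACACCACCABACABABACACCABACABABACABABACACCABACACCACCA…CACCACCABACABABACACCABACACCACCABACACCACCABACABABACACCABACA  (len 183)
step 8: BABACABABACACCABACABABACABABACACCABACACCACCABACABABACACCAB…ACABABACACCABACABABACABABACACCABACACCACCABACABABACACCABACA  (len 333)
step 9: CCACCABACACCACCABACABABACACCABACACCACCABACACCACCABACABABAC…ACABABACACCABACABABACABABACACCABACACCACCABACABABACACCABACA  (len 596)
step 10: BABACABABACACCABACABABACABABACACCABACACCACCABACABABACACCAB…ACABABACACCABACABABACABABACACCABACACCACCABACABABACACCABACA  (len 1079)
step 11: CCACCABACACCACCABACABABACACCABACACCACCABACACCACCABACABABAC…ACABABACACCABACABABACABABACACCABACACCACCABACABABACACCABACA  (len 1938)

703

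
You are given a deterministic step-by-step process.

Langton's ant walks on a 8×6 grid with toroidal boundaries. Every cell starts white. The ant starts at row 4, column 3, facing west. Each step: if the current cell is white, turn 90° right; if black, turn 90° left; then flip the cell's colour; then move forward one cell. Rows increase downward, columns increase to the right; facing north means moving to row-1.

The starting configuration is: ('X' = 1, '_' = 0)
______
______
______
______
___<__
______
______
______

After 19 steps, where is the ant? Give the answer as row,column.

step 0: ______
______
______
______
___<__
______
______
______
step 1: ______
______
______
___^__
___X__
______
______
______
step 2: ______
______
______
___X>_
___X__
______
______
______
step 3: ______
______
______
___XX_
___Xv_
______
______
______
step 4: ______
______
______
___XX_
___<X_
______
______
______
step 5: ______
______
______
___XX_
____X_
___v__
______
______
step 6: ______
______
______
___XX_
____X_
__<X__
______
______
step 7: ______
______
______
___XX_
__^_X_
__XX__
______
______
step 8: ______
______
______
___XX_
__X>X_
__XX__
______
______
step 9: ______
______
______
___XX_
__XXX_
__Xv__
______
______
step 10: ______
______
______
___XX_
__XXX_
__X_>_
______
______
step 11: ______
______
______
___XX_
__XXX_
__X_X_
____v_
______
step 12: ______
______
______
___XX_
__XXX_
__X_X_
___<X_
______
step 13: ______
______
______
___XX_
__XXX_
__X^X_
___XX_
______
step 14: ______
______
______
___XX_
__XXX_
__XX>_
___XX_
______
step 15: ______
______
______
___XX_
__XX^_
__XX__
___XX_
______
step 16: ______
______
______
___XX_
__X<__
__XX__
___XX_
______
step 17: ______
______
______
___XX_
__X___
__Xv__
___XX_
______
step 18: ______
______
______
___XX_
__X___
__X_>_
___XX_
______
step 19: ______
______
______
___XX_
__X___
__X_X_
___Xv_
______

6,4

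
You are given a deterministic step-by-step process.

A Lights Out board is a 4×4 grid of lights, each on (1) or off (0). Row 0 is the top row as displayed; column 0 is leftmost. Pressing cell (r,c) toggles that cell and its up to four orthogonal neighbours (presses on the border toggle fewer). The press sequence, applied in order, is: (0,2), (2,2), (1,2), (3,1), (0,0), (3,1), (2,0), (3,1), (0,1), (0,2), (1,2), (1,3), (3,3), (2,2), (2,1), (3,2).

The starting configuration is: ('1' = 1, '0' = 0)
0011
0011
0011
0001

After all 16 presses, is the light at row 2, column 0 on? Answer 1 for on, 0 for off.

t=0: 0011
0011
0011
0001
t=1: 0100
0001
0011
0001
t=2: 0100
0011
0100
0011
t=3: 0110
0100
0110
0011
t=4: 0110
0100
0010
1101
t=5: 1010
1100
0010
1101
t=6: 1010
1100
0110
0011
t=7: 1010
0100
1010
1011
t=8: 1010
0100
1110
0101
t=9: 0100
0000
1110
0101
t=10: 0011
0010
1110
0101
t=11: 0001
0101
1100
0101
t=12: 0000
0110
1101
0101
t=13: 0000
0110
1100
0110
t=14: 0000
0100
1011
0100
t=15: 0000
0000
0101
0000
t=16: 0000
0000
0111
0111

0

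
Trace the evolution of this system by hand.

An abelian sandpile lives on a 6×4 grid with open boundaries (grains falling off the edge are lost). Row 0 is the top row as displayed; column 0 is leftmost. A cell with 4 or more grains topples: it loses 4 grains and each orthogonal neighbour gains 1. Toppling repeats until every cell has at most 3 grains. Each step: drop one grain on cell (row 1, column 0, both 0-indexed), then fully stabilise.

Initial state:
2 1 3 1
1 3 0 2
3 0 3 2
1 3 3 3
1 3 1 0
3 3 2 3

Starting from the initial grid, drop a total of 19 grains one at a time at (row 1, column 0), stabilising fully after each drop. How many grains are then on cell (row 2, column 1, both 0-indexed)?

[0] 2 1 3 1
1 3 0 2
3 0 3 2
1 3 3 3
1 3 1 0
3 3 2 3
[1] 2 1 3 1
2 3 0 2
3 0 3 2
1 3 3 3
1 3 1 0
3 3 2 3
[2] 2 1 3 1
3 3 0 2
3 0 3 2
1 3 3 3
1 3 1 0
3 3 2 3
[3] 3 2 3 1
2 0 1 2
0 2 3 2
2 3 3 3
1 3 1 0
3 3 2 3
[4] 3 2 3 1
3 0 1 2
0 2 3 2
2 3 3 3
1 3 1 0
3 3 2 3
[5] 0 3 3 1
1 1 1 2
1 2 3 2
2 3 3 3
1 3 1 0
3 3 2 3
[6] 0 3 3 1
2 1 1 2
1 2 3 2
2 3 3 3
1 3 1 0
3 3 2 3
[7] 0 3 3 1
3 1 1 2
1 2 3 2
2 3 3 3
1 3 1 0
3 3 2 3
[8] 1 3 3 1
0 2 1 2
2 2 3 2
2 3 3 3
1 3 1 0
3 3 2 3
[9] 1 3 3 1
1 2 1 2
2 2 3 2
2 3 3 3
1 3 1 0
3 3 2 3
[10] 1 3 3 1
2 2 1 2
2 2 3 2
2 3 3 3
1 3 1 0
3 3 2 3
[11] 1 3 3 1
3 2 1 2
2 2 3 2
2 3 3 3
1 3 1 0
3 3 2 3
[12] 2 3 3 1
0 3 1 2
3 2 3 2
2 3 3 3
1 3 1 0
3 3 2 3
[13] 2 3 3 1
1 3 1 2
3 2 3 2
2 3 3 3
1 3 1 0
3 3 2 3
[14] 2 3 3 1
2 3 1 2
3 2 3 2
2 3 3 3
1 3 1 0
3 3 2 3
[15] 2 3 3 1
3 3 1 2
3 2 3 2
2 3 3 3
1 3 1 0
3 3 2 3
[16] 0 2 1 3
3 3 1 0
2 2 3 1
1 3 2 1
0 2 3 1
1 1 3 3
[17] 1 3 1 3
1 0 2 0
3 3 3 1
1 3 2 1
0 2 3 1
1 1 3 3
[18] 1 3 1 3
2 0 2 0
3 3 3 1
1 3 2 1
0 2 3 1
1 1 3 3
[19] 1 3 1 3
3 0 2 0
3 3 3 1
1 3 2 1
0 2 3 1
1 1 3 3

3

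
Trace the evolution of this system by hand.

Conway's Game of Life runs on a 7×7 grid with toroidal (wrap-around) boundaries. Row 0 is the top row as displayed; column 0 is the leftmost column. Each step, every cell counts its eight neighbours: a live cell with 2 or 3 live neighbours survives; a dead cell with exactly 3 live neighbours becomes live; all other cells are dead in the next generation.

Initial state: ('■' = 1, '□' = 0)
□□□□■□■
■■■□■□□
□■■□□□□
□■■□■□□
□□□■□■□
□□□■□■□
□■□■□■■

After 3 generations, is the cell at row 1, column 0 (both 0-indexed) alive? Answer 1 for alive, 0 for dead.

gen 0: □□□□■□■
■■■□■□□
□■■□□□□
□■■□■□□
□□□■□■□
□□□■□■□
□■□■□■■
gen 1: □□□□■□■
■□■□□■□
□□□□□□□
□■□□■□□
□□□■□■□
□□□■□■□
■□■■□□■
gen 2: □□■□■□□
□□□□□■■
□■□□□□□
□□□□■□□
□□■■□■□
□□□■□■□
■□■■□□■
gen 3: ■■■□■□□
□□□□□■□
□□□□□■□
□□■■■□□
□□■■□■□
□■□□□■□
□■■□□■■

0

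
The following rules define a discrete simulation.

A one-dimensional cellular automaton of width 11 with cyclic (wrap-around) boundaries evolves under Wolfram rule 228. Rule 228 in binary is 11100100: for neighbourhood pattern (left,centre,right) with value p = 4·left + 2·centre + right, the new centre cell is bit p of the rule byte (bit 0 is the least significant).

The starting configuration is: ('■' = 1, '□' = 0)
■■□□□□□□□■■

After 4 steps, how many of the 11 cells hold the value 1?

step 0: ■■□□□□□□□■■
step 1: ■■□□□□□□□□■
step 2: ■■□□□□□□□□□
step 3: □■□□□□□□□□□
step 4: □■□□□□□□□□□

1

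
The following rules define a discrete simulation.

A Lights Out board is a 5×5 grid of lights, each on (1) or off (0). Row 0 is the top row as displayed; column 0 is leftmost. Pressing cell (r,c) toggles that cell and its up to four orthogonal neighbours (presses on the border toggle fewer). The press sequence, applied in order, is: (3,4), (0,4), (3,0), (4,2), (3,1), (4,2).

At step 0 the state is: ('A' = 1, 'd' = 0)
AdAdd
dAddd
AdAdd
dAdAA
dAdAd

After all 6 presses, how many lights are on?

14

0) AdAdd
dAddd
AdAdd
dAdAA
dAdAd
1) AdAdd
dAddd
AdAdA
dAddd
dAdAA
2) AdAAA
dAddA
AdAdA
dAddd
dAdAA
3) AdAAA
dAddA
ddAdA
Adddd
AAdAA
4) AdAAA
dAddA
ddAdA
AdAdd
AdAdA
5) AdAAA
dAddA
dAAdA
dAddd
AAAdA
6) AdAAA
dAddA
dAAdA
dAAdd
AddAA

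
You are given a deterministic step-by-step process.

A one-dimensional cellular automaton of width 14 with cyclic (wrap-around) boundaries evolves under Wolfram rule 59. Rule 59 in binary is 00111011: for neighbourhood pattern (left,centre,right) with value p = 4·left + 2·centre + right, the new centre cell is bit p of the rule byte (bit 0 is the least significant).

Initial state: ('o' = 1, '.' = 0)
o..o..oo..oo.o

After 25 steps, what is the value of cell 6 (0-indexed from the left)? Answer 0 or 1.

step 0: o..o..oo..oo.o
step 1: .oo.ooo.ooo.oo
step 2: oo.oo..oo..oo.
step 3: o.oo.ooo.ooo.o
step 4: .oo.oo..oo..oo
step 5: oo.oo.ooo.ooo.
step 6: o.oo.oo..oo..o
step 7: .oo.oo.ooo.ooo
step 8: oo.oo.oo..oo..
step 9: o.oo.oo.ooo.oo
step 10: .oo.oo.oo..oo.
step 11: oo.oo.oo.ooo.o
step 12: ..oo.oo.oo..oo
step 13: ooo.oo.oo.ooo.
step 14: o..oo.oo.oo..o
step 15: .ooo.oo.oo.ooo
step 16: oo..oo.oo.oo..
step 17: o.ooo.oo.oo.oo
step 18: .oo..oo.oo.oo.
step 19: oo.ooo.oo.oo.o
step 20: ..oo..oo.oo.oo
step 21: ooo.ooo.oo.oo.
step 22: o..oo..oo.oo.o
step 23: .ooo.ooo.oo.oo
step 24: oo..oo..oo.oo.
step 25: o.ooo.ooo.oo.o

1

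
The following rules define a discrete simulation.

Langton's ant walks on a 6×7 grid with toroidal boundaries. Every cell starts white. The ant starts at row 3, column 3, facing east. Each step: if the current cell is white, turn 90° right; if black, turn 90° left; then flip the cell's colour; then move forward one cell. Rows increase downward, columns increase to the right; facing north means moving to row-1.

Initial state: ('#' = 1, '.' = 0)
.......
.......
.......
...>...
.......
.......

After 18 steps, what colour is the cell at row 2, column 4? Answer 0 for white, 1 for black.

1

k=0  .......
.......
.......
...>...
.......
.......
k=1  .......
.......
.......
...#...
...v...
.......
k=2  .......
.......
.......
...#...
..<#...
.......
k=3  .......
.......
.......
..^#...
..##...
.......
k=4  .......
.......
.......
..#>...
..##...
.......
k=5  .......
.......
...^...
..#....
..##...
.......
k=6  .......
.......
...#>..
..#....
..##...
.......
k=7  .......
.......
...##..
..#.v..
..##...
.......
k=8  .......
.......
...##..
..#<#..
..##...
.......
k=9  .......
.......
...^#..
..###..
..##...
.......
k=10  .......
.......
..<.#..
..###..
..##...
.......
k=11  .......
..^....
..#.#..
..###..
..##...
.......
k=12  .......
..#>...
..#.#..
..###..
..##...
.......
k=13  .......
..##...
..#v#..
..###..
..##...
.......
k=14  .......
..##...
..<##..
..###..
..##...
.......
k=15  .......
..##...
...##..
..v##..
..##...
.......
k=16  .......
..##...
...##..
...>#..
..##...
.......
k=17  .......
..##...
...^#..
....#..
..##...
.......
k=18  .......
..##...
..<.#..
....#..
..##...
.......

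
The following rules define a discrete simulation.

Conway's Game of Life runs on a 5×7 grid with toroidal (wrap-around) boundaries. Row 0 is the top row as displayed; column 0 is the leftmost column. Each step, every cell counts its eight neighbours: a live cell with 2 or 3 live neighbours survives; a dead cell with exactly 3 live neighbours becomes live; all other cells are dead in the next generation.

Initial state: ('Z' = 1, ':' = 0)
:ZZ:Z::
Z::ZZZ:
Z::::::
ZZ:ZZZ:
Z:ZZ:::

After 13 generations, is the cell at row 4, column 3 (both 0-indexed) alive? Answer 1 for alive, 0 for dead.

0

k=0  :ZZ:Z::
Z::ZZZ:
Z::::::
ZZ:ZZZ:
Z:ZZ:::
k=1  Z::::ZZ
Z:ZZZZZ
Z:Z::::
Z::ZZ::
Z::::ZZ
k=2  :::Z:::
::ZZZ::
Z:Z::::
Z::ZZZ:
:Z:::::
k=3  :::ZZ::
:ZZ:Z::
::Z::ZZ
Z:ZZZ:Z
::ZZ:::
k=4  :Z::Z::
:ZZ:Z::
::::::Z
Z:::Z:Z
:Z:::Z:
k=5  ZZ:ZZZ:
ZZZZ:Z:
:Z:Z::Z
Z:::::Z
:Z::ZZZ
k=6  :::::::
:::::Z:
:::ZZZ:
:ZZ:Z::
:ZZZ:::
k=7  ::Z::::
:::::Z:
::ZZ:Z:
:Z:::Z:
:Z:Z:::
k=8  ::Z::::
::ZZZ::
::Z::ZZ
:Z:Z:::
:Z:::::
k=9  :ZZ::::
:ZZ:ZZ:
:Z:::Z:
ZZ:::::
:Z:::::
k=10  Z::Z:::
Z::ZZZ:
::::ZZZ
ZZZ::::
:::::::
k=11  :::Z::Z
Z::Z:::
::Z::::
ZZ:::ZZ
Z:Z::::
k=12  ZZZZ::Z
::ZZ:::
::Z::::
Z:Z:::Z
::Z::Z:
k=13  Z:::Z:Z
Z::::::
::Z::::
::ZZ::Z
:::::Z:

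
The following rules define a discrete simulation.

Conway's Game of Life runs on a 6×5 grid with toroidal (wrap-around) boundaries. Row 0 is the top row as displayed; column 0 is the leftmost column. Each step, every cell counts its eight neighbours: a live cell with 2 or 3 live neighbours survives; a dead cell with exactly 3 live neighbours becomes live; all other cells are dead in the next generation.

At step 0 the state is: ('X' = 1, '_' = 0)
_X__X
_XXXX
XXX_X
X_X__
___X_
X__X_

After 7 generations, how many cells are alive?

2

[0] _X__X
_XXXX
XXX_X
X_X__
___X_
X__X_
[1] _X___
_____
_____
X_X__
_XXX_
X_XX_
[2] _XX__
_____
_____
__XX_
X____
X__XX
[3] XXXXX
_____
_____
_____
XXX__
X_XXX
[4] _____
XXXXX
_____
_X___
X_X__
_____
[5] XXXXX
XXXXX
___XX
_X___
_X___
_____
[6] _____
_____
_____
X_X__
_____
___XX
[7] _____
_____
_____
_____
___XX
_____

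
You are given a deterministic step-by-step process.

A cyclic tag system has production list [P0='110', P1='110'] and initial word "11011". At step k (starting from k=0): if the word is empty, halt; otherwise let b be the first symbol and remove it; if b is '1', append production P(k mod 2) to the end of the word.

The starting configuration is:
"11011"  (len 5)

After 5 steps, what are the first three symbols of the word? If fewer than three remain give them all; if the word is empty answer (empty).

110

[0] "11011"  (len 5)
[1] "1011110"  (len 7)
[2] "011110110"  (len 9)
[3] "11110110"  (len 8)
[4] "1110110110"  (len 10)
[5] "110110110110"  (len 12)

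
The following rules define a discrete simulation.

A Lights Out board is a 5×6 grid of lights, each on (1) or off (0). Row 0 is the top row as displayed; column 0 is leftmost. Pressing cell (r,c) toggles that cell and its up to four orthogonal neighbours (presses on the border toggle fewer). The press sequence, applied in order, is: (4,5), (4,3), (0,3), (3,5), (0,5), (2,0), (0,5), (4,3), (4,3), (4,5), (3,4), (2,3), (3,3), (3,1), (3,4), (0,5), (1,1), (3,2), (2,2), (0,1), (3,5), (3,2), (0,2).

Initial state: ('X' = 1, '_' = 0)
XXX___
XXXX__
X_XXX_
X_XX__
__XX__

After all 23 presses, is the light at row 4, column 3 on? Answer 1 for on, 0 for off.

[0] XXX___
XXXX__
X_XXX_
X_XX__
__XX__
[1] XXX___
XXXX__
X_XXX_
X_XX_X
__XXXX
[2] XXX___
XXXX__
X_XXX_
X_X__X
_____X
[3] XX_XX_
XXX___
X_XXX_
X_X__X
_____X
[4] XX_XX_
XXX___
X_XXXX
X_X_X_
______
[5] XX_X_X
XXX__X
X_XXXX
X_X_X_
______
[6] XX_X_X
_XX__X
_XXXXX
__X_X_
______
[7] XX_XX_
_XX___
_XXXXX
__X_X_
______
[8] XX_XX_
_XX___
_XXXXX
__XXX_
__XXX_
[9] XX_XX_
_XX___
_XXXXX
__X_X_
______
[10] XX_XX_
_XX___
_XXXXX
__X_XX
____XX
[11] XX_XX_
_XX___
_XXX_X
__XX__
_____X
[12] XX_XX_
_XXX__
_X__XX
__X___
_____X
[13] XX_XX_
_XXX__
_X_XXX
___XX_
___X_X
[14] XX_XX_
_XXX__
___XXX
XXXXX_
_X_X_X
[15] XX_XX_
_XXX__
___X_X
XXX__X
_X_XXX
[16] XX_X_X
_XXX_X
___X_X
XXX__X
_X_XXX
[17] X__X_X
X__X_X
_X_X_X
XXX__X
_X_XXX
[18] X__X_X
X__X_X
_XXX_X
X__X_X
_XXXXX
[19] X__X_X
X_XX_X
_____X
X_XX_X
_XXXXX
[20] _XXX_X
XXXX_X
_____X
X_XX_X
_XXXXX
[21] _XXX_X
XXXX_X
______
X_XXX_
_XXXX_
[22] _XXX_X
XXXX_X
__X___
XX__X_
_X_XX_
[23] _____X
XX_X_X
__X___
XX__X_
_X_XX_

1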